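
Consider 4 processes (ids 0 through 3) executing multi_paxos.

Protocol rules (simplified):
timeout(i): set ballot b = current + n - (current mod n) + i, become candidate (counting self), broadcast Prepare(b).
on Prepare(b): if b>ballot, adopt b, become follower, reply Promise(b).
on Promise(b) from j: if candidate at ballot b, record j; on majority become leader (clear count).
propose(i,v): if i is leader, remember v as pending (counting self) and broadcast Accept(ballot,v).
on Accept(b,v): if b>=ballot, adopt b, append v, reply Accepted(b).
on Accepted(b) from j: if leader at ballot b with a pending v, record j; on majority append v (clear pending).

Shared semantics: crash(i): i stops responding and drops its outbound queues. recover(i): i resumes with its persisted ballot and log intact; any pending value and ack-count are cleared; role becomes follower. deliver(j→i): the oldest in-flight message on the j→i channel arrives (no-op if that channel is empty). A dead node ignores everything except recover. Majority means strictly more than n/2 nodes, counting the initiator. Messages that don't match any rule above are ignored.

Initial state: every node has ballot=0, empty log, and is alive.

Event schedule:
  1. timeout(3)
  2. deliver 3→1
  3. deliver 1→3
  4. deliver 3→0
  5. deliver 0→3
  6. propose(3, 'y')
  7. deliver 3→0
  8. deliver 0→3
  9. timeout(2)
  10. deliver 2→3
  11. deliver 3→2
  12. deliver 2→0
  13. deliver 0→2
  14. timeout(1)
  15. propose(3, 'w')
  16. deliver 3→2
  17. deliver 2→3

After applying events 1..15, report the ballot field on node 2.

[1] timeout(3) → N3(cand b7 [-])
[2] deliver 3→1 → N1(foll b7 [-])
[3] deliver 1→3 → ∅
[4] deliver 3→0 → N0(foll b7 [-])
[5] deliver 0→3 → N3(lead b7 [-])
[6] propose(3,'y') → ∅
[7] deliver 3→0 → N0(foll b7 [y])
[8] deliver 0→3 → ∅
[9] timeout(2) → N2(cand b6 [-])
[10] deliver 2→3 → ∅
[11] deliver 3→2 → N2(foll b7 [-])
[12] deliver 2→0 → ∅
[13] deliver 0→2 → ∅
[14] timeout(1) → N1(cand b9 [-])
[15] propose(3,'w') → ∅

7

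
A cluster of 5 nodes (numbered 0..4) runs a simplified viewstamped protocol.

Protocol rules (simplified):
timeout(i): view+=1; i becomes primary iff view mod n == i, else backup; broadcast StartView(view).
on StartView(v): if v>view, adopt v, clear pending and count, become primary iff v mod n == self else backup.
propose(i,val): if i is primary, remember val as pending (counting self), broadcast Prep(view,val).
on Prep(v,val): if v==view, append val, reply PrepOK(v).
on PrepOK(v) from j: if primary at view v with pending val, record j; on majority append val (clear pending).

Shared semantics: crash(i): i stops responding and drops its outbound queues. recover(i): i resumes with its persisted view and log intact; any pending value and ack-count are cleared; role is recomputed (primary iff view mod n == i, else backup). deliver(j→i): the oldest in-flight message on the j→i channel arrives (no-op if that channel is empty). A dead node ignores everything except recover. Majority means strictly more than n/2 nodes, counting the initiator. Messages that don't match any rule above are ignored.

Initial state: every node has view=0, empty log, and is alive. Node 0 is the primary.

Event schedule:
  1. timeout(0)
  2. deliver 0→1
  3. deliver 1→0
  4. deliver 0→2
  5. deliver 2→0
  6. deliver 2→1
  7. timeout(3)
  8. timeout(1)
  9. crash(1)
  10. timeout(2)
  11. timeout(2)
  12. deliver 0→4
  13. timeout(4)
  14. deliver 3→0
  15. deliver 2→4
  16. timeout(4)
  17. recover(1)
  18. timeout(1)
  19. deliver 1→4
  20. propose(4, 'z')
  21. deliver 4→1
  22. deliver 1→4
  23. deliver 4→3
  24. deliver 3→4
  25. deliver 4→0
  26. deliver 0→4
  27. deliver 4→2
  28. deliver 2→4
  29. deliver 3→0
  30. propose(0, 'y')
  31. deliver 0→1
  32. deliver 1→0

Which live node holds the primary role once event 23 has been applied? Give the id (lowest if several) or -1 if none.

1. timeout(0):  <0:back v1 ->
2. deliver 0→1:  <1:prim v1 ->
3. deliver 1→0:  nop
4. deliver 0→2:  <2:back v1 ->
5. deliver 2→0:  nop
6. deliver 2→1:  nop
7. timeout(3):  <3:back v1 ->
8. timeout(1):  <1:back v2 ->
9. crash(1):  <1:✗back v2 ->
10. timeout(2):  <2:prim v2 ->
11. timeout(2):  <2:back v3 ->
12. deliver 0→4:  <4:back v1 ->
13. timeout(4):  <4:back v2 ->
14. deliver 3→0:  nop
15. deliver 2→4:  nop
16. timeout(4):  <4:back v3 ->
17. recover(1):  <1:back v2 ->
18. timeout(1):  <1:back v3 ->
19. deliver 1→4:  nop
20. propose(4,'z'):  nop
21. deliver 4→1:  nop
22. deliver 1→4:  nop
23. deliver 4→3:  <3:back v2 ->

-1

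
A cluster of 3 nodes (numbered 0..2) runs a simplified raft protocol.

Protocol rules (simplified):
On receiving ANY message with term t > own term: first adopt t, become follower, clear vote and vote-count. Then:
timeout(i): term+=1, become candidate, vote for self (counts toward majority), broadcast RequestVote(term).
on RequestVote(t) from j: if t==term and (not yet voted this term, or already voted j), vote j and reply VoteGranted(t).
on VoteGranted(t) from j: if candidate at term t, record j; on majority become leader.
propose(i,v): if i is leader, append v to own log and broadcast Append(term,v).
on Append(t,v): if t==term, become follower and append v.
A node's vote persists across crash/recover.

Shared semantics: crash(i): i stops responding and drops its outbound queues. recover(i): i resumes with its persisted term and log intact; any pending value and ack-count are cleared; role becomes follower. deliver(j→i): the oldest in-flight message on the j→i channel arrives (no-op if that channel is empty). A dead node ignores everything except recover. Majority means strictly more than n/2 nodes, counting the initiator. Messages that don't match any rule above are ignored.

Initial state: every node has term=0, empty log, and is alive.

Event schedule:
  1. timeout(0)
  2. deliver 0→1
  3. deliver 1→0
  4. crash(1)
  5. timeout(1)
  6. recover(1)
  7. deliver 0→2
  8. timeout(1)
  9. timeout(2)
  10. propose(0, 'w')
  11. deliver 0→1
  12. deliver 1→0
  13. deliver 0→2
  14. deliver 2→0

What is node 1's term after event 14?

2

e1 timeout(0): 0[cand,t=1,-]
e2 deliver 0→1: 1[foll,t=1,-]
e3 deliver 1→0: 0[lead,t=1,-]
e4 crash(1): 1[✗foll,t=1,-]
e5 timeout(1): ·
e6 recover(1): 1[foll,t=1,-]
e7 deliver 0→2: 2[foll,t=1,-]
e8 timeout(1): 1[cand,t=2,-]
e9 timeout(2): 2[cand,t=2,-]
e10 propose(0,'w'): 0[lead,t=1,w]
e11 deliver 0→1: ·
e12 deliver 1→0: 0[foll,t=2,w]
e13 deliver 0→2: ·
e14 deliver 2→0: ·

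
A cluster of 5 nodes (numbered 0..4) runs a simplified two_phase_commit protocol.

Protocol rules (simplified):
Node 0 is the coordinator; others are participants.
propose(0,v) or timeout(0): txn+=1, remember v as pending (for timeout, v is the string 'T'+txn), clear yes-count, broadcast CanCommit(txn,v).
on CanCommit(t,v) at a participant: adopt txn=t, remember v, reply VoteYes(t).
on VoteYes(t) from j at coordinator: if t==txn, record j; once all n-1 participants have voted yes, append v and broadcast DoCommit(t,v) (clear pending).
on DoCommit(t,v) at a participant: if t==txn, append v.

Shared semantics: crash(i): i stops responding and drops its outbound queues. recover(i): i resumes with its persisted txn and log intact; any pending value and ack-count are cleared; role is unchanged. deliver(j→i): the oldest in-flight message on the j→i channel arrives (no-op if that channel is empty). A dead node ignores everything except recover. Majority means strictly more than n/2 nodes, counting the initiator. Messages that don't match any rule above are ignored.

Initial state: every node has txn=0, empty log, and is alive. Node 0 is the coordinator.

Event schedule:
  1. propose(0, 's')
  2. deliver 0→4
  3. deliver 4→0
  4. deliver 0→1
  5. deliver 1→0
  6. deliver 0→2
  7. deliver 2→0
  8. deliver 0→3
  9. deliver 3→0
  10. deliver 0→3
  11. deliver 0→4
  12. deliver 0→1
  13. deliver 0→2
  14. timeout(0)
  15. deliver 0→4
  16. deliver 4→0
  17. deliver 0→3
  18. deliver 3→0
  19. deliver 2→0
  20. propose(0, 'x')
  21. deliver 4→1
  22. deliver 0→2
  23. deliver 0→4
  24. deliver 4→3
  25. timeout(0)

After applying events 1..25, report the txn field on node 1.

e1 propose(0,'s'): 0[coor,t=1,-]
e2 deliver 0→4: 4[part,t=1,-]
e3 deliver 4→0: ·
e4 deliver 0→1: 1[part,t=1,-]
e5 deliver 1→0: ·
e6 deliver 0→2: 2[part,t=1,-]
e7 deliver 2→0: ·
e8 deliver 0→3: 3[part,t=1,-]
e9 deliver 3→0: 0[coor,t=1,s]
e10 deliver 0→3: 3[part,t=1,s]
e11 deliver 0→4: 4[part,t=1,s]
e12 deliver 0→1: 1[part,t=1,s]
e13 deliver 0→2: 2[part,t=1,s]
e14 timeout(0): 0[coor,t=2,s]
e15 deliver 0→4: 4[part,t=2,s]
e16 deliver 4→0: ·
e17 deliver 0→3: 3[part,t=2,s]
e18 deliver 3→0: ·
e19 deliver 2→0: ·
e20 propose(0,'x'): 0[coor,t=3,s]
e21 deliver 4→1: ·
e22 deliver 0→2: 2[part,t=2,s]
e23 deliver 0→4: 4[part,t=3,s]
e24 deliver 4→3: ·
e25 timeout(0): 0[coor,t=4,s]

1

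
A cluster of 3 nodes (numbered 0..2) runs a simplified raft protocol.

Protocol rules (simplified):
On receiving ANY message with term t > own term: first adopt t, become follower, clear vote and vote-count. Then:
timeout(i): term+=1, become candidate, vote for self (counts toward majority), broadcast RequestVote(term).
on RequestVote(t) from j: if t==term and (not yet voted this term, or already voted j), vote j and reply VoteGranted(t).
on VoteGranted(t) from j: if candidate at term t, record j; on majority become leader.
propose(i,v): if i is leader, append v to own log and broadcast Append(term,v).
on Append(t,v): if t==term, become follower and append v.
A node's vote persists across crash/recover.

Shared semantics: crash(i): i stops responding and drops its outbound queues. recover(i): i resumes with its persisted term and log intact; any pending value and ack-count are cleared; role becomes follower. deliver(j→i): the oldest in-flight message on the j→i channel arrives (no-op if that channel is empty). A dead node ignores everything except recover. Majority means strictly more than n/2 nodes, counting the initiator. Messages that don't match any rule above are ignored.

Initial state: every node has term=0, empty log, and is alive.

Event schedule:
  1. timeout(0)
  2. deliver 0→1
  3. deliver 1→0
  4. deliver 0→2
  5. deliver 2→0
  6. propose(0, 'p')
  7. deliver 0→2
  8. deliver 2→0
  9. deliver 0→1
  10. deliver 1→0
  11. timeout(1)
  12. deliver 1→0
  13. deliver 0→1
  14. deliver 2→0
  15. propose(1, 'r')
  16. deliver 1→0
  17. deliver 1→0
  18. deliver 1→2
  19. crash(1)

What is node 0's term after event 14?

2

[1] timeout(0) → N0(cand t1 [-])
[2] deliver 0→1 → N1(foll t1 [-])
[3] deliver 1→0 → N0(lead t1 [-])
[4] deliver 0→2 → N2(foll t1 [-])
[5] deliver 2→0 → ∅
[6] propose(0,'p') → N0(lead t1 [p])
[7] deliver 0→2 → N2(foll t1 [p])
[8] deliver 2→0 → ∅
[9] deliver 0→1 → N1(foll t1 [p])
[10] deliver 1→0 → ∅
[11] timeout(1) → N1(cand t2 [p])
[12] deliver 1→0 → N0(foll t2 [p])
[13] deliver 0→1 → N1(lead t2 [p])
[14] deliver 2→0 → ∅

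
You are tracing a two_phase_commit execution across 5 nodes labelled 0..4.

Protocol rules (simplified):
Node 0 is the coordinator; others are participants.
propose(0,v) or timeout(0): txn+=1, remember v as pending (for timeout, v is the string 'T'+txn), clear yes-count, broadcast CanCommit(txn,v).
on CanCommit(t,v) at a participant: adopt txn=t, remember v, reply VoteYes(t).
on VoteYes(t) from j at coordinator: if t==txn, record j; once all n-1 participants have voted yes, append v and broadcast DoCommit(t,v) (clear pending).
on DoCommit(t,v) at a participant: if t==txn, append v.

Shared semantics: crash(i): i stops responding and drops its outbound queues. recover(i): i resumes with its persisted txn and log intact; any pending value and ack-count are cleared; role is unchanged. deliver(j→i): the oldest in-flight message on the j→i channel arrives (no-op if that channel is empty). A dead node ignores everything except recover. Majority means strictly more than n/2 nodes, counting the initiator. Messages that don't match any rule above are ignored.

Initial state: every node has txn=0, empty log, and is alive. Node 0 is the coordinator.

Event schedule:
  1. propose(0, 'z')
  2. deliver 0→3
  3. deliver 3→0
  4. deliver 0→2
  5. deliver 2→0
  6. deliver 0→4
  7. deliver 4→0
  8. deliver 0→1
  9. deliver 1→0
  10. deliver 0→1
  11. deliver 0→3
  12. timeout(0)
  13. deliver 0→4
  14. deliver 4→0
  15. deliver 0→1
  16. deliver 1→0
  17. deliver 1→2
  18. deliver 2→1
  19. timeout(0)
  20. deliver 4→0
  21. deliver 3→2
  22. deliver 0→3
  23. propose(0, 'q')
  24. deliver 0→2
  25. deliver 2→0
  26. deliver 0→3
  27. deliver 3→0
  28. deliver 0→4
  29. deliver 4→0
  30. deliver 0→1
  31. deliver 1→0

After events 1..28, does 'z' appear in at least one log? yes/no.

e1 propose(0,'z'): 0[coor,t=1,-]
e2 deliver 0→3: 3[part,t=1,-]
e3 deliver 3→0: ·
e4 deliver 0→2: 2[part,t=1,-]
e5 deliver 2→0: ·
e6 deliver 0→4: 4[part,t=1,-]
e7 deliver 4→0: ·
e8 deliver 0→1: 1[part,t=1,-]
e9 deliver 1→0: 0[coor,t=1,z]
e10 deliver 0→1: 1[part,t=1,z]
e11 deliver 0→3: 3[part,t=1,z]
e12 timeout(0): 0[coor,t=2,z]
e13 deliver 0→4: 4[part,t=1,z]
e14 deliver 4→0: ·
e15 deliver 0→1: 1[part,t=2,z]
e16 deliver 1→0: ·
e17 deliver 1→2: ·
e18 deliver 2→1: ·
e19 timeout(0): 0[coor,t=3,z]
e20 deliver 4→0: ·
e21 deliver 3→2: ·
e22 deliver 0→3: 3[part,t=2,z]
e23 propose(0,'q'): 0[coor,t=4,z]
e24 deliver 0→2: 2[part,t=1,z]
e25 deliver 2→0: ·
e26 deliver 0→3: 3[part,t=3,z]
e27 deliver 3→0: ·
e28 deliver 0→4: 4[part,t=2,z]

yes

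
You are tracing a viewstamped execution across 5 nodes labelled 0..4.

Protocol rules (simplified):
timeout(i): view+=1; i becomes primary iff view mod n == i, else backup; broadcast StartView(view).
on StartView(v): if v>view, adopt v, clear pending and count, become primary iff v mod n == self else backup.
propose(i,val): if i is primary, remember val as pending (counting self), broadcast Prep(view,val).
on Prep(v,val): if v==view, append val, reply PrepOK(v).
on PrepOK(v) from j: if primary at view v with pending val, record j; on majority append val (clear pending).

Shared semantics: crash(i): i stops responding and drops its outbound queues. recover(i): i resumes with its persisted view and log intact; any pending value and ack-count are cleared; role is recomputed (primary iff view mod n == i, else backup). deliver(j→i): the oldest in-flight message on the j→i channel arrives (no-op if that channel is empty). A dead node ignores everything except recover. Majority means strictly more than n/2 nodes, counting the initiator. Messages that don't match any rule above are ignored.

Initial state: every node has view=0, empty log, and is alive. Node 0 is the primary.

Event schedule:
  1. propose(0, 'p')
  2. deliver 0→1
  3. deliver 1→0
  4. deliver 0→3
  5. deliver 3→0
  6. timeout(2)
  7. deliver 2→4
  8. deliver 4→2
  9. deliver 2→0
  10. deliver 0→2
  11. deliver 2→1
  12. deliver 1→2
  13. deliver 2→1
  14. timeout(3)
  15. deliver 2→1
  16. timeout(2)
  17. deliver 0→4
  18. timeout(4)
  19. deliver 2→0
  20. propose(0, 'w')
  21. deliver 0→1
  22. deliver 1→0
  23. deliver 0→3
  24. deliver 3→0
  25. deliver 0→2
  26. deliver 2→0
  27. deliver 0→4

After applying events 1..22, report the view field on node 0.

after 1 — propose(0,'p'): ·
after 2 — deliver 0→1: n1:back/v0/[p]
after 3 — deliver 1→0: ·
after 4 — deliver 0→3: n3:back/v0/[p]
after 5 — deliver 3→0: n0:prim/v0/[p]
after 6 — timeout(2): n2:back/v1/[-]
after 7 — deliver 2→4: n4:back/v1/[-]
after 8 — deliver 4→2: ·
after 9 — deliver 2→0: n0:back/v1/[p]
after 10 — deliver 0→2: ·
after 11 — deliver 2→1: n1:prim/v1/[p]
after 12 — deliver 1→2: ·
after 13 — deliver 2→1: ·
after 14 — timeout(3): n3:back/v1/[p]
after 15 — deliver 2→1: ·
after 16 — timeout(2): n2:prim/v2/[-]
after 17 — deliver 0→4: ·
after 18 — timeout(4): n4:back/v2/[-]
after 19 — deliver 2→0: n0:back/v2/[p]
after 20 — propose(0,'w'): ·
after 21 — deliver 0→1: ·
after 22 — deliver 1→0: ·

2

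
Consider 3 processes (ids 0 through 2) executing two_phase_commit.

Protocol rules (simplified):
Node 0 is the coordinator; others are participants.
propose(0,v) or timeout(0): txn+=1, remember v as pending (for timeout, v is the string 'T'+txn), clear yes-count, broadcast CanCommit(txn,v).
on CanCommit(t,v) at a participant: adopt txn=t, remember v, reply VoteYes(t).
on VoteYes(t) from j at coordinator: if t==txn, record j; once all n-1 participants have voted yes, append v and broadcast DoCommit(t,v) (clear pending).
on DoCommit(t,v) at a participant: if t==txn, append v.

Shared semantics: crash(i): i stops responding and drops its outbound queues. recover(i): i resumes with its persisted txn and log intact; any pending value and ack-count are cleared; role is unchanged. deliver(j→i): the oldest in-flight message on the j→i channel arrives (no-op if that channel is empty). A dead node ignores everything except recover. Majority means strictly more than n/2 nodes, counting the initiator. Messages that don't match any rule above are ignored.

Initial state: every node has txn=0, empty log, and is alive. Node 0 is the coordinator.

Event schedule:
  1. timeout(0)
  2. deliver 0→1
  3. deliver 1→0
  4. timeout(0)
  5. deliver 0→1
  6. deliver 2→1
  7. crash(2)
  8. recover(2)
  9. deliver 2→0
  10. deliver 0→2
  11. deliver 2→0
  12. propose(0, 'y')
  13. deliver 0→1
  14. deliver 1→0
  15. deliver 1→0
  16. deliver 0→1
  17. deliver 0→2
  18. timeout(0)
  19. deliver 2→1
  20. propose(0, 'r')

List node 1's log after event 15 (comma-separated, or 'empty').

step 1 timeout(0): 0={coor,t=1,log=-}
step 2 deliver 0→1: 1={part,t=1,log=-}
step 3 deliver 1→0: —
step 4 timeout(0): 0={coor,t=2,log=-}
step 5 deliver 0→1: 1={part,t=2,log=-}
step 6 deliver 2→1: —
step 7 crash(2): 2={✗part,t=0,log=-}
step 8 recover(2): 2={part,t=0,log=-}
step 9 deliver 2→0: —
step 10 deliver 0→2: 2={part,t=1,log=-}
step 11 deliver 2→0: —
step 12 propose(0,'y'): 0={coor,t=3,log=-}
step 13 deliver 0→1: 1={part,t=3,log=-}
step 14 deliver 1→0: —
step 15 deliver 1→0: —

empty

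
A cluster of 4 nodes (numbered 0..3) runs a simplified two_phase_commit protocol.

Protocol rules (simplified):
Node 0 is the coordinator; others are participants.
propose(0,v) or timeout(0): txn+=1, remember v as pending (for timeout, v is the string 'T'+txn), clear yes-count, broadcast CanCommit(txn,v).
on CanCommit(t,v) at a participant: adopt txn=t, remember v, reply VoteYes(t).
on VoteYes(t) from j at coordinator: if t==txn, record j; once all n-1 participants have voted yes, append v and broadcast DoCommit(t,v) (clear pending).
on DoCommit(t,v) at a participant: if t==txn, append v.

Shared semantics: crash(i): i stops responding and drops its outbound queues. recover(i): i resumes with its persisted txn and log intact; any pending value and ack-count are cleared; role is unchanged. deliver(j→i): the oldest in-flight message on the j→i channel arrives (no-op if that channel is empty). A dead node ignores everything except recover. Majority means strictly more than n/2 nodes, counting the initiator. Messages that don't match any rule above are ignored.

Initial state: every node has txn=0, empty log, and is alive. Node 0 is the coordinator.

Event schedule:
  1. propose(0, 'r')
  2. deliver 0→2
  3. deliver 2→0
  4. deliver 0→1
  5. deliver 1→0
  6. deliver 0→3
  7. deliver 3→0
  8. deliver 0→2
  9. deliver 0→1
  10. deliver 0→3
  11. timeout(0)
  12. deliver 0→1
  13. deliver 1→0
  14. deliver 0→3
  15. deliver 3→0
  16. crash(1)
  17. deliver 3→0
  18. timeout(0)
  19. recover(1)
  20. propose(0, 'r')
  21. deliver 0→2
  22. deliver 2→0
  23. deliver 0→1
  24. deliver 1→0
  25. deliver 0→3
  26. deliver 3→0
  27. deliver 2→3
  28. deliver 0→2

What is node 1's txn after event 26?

3

after 1 — propose(0,'r'): n0:coor/t1/[-]
after 2 — deliver 0→2: n2:part/t1/[-]
after 3 — deliver 2→0: ·
after 4 — deliver 0→1: n1:part/t1/[-]
after 5 — deliver 1→0: ·
after 6 — deliver 0→3: n3:part/t1/[-]
after 7 — deliver 3→0: n0:coor/t1/[r]
after 8 — deliver 0→2: n2:part/t1/[r]
after 9 — deliver 0→1: n1:part/t1/[r]
after 10 — deliver 0→3: n3:part/t1/[r]
after 11 — timeout(0): n0:coor/t2/[r]
after 12 — deliver 0→1: n1:part/t2/[r]
after 13 — deliver 1→0: ·
after 14 — deliver 0→3: n3:part/t2/[r]
after 15 — deliver 3→0: ·
after 16 — crash(1): n1:✗part/t2/[r]
after 17 — deliver 3→0: ·
after 18 — timeout(0): n0:coor/t3/[r]
after 19 — recover(1): n1:part/t2/[r]
after 20 — propose(0,'r'): n0:coor/t4/[r]
after 21 — deliver 0→2: n2:part/t2/[r]
after 22 — deliver 2→0: ·
after 23 — deliver 0→1: n1:part/t3/[r]
after 24 — deliver 1→0: ·
after 25 — deliver 0→3: n3:part/t3/[r]
after 26 — deliver 3→0: ·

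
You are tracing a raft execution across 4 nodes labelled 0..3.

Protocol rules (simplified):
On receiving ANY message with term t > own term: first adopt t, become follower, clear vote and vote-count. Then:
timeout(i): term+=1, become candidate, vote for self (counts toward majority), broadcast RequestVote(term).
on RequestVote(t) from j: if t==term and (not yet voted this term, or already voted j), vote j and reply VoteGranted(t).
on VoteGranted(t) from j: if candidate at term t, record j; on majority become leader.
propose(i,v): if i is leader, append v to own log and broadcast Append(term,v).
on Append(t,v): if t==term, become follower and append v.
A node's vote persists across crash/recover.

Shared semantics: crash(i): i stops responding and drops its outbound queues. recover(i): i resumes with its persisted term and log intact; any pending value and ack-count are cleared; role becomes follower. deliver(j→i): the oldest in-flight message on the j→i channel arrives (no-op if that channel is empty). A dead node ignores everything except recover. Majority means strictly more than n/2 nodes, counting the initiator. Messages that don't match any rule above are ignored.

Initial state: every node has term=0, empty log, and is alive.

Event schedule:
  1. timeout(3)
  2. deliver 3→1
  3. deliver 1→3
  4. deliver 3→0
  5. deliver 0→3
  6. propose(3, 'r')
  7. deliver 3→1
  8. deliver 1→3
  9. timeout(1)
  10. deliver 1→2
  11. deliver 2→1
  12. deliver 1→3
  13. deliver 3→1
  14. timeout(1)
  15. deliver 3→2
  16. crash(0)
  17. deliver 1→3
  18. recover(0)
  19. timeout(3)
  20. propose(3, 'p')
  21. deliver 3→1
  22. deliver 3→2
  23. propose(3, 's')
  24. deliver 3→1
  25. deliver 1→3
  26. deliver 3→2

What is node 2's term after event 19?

[1] timeout(3) → N3(cand t1 [-])
[2] deliver 3→1 → N1(foll t1 [-])
[3] deliver 1→3 → ∅
[4] deliver 3→0 → N0(foll t1 [-])
[5] deliver 0→3 → N3(lead t1 [-])
[6] propose(3,'r') → N3(lead t1 [r])
[7] deliver 3→1 → N1(foll t1 [r])
[8] deliver 1→3 → ∅
[9] timeout(1) → N1(cand t2 [r])
[10] deliver 1→2 → N2(foll t2 [-])
[11] deliver 2→1 → ∅
[12] deliver 1→3 → N3(foll t2 [r])
[13] deliver 3→1 → N1(lead t2 [r])
[14] timeout(1) → N1(cand t3 [r])
[15] deliver 3→2 → ∅
[16] crash(0) → N0(✗foll t1 [-])
[17] deliver 1→3 → N3(foll t3 [r])
[18] recover(0) → N0(foll t1 [-])
[19] timeout(3) → N3(cand t4 [r])

2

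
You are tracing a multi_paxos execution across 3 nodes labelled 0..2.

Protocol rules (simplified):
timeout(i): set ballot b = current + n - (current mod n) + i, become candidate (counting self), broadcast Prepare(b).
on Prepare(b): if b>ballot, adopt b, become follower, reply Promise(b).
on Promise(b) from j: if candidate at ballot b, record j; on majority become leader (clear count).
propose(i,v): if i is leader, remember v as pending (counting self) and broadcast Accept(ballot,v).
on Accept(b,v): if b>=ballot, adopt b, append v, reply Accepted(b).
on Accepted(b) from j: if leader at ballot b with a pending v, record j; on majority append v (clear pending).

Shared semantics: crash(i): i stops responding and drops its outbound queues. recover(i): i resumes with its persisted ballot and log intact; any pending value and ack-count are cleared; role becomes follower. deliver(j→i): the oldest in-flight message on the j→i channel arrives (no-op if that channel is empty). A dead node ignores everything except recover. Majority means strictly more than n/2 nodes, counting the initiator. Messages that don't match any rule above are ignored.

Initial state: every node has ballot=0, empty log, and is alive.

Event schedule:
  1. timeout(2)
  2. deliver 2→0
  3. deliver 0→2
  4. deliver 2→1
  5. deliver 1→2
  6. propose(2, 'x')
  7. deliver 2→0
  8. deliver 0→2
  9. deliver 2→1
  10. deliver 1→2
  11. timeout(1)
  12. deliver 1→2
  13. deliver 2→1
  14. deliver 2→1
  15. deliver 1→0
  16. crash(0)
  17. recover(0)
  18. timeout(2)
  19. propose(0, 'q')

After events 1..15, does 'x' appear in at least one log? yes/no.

[1] timeout(2) → N2(cand b5 [-])
[2] deliver 2→0 → N0(foll b5 [-])
[3] deliver 0→2 → N2(lead b5 [-])
[4] deliver 2→1 → N1(foll b5 [-])
[5] deliver 1→2 → ∅
[6] propose(2,'x') → ∅
[7] deliver 2→0 → N0(foll b5 [x])
[8] deliver 0→2 → N2(lead b5 [x])
[9] deliver 2→1 → N1(foll b5 [x])
[10] deliver 1→2 → ∅
[11] timeout(1) → N1(cand b7 [x])
[12] deliver 1→2 → N2(foll b7 [x])
[13] deliver 2→1 → N1(lead b7 [x])
[14] deliver 2→1 → ∅
[15] deliver 1→0 → N0(foll b7 [x])

yes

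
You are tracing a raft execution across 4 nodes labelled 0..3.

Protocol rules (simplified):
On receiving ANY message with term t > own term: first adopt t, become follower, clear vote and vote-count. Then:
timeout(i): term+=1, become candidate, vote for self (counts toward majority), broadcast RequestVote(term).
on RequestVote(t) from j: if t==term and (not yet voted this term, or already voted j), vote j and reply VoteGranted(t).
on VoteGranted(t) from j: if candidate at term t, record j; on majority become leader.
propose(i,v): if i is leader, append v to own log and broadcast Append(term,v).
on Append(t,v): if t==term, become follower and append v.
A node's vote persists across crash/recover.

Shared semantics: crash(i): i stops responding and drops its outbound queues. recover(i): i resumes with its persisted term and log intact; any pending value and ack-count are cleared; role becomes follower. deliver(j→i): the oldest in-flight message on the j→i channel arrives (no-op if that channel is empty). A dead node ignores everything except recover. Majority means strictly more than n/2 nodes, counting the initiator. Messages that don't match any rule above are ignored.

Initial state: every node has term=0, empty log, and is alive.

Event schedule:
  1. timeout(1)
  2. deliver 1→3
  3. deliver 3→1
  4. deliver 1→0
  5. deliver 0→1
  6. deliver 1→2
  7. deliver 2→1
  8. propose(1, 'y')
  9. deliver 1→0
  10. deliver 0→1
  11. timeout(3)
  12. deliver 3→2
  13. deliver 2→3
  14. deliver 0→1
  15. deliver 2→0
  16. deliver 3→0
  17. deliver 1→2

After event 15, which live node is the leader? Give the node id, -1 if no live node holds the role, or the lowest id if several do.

1

e1 timeout(1): 1[cand,t=1,-]
e2 deliver 1→3: 3[foll,t=1,-]
e3 deliver 3→1: ·
e4 deliver 1→0: 0[foll,t=1,-]
e5 deliver 0→1: 1[lead,t=1,-]
e6 deliver 1→2: 2[foll,t=1,-]
e7 deliver 2→1: ·
e8 propose(1,'y'): 1[lead,t=1,y]
e9 deliver 1→0: 0[foll,t=1,y]
e10 deliver 0→1: ·
e11 timeout(3): 3[cand,t=2,-]
e12 deliver 3→2: 2[foll,t=2,-]
e13 deliver 2→3: ·
e14 deliver 0→1: ·
e15 deliver 2→0: ·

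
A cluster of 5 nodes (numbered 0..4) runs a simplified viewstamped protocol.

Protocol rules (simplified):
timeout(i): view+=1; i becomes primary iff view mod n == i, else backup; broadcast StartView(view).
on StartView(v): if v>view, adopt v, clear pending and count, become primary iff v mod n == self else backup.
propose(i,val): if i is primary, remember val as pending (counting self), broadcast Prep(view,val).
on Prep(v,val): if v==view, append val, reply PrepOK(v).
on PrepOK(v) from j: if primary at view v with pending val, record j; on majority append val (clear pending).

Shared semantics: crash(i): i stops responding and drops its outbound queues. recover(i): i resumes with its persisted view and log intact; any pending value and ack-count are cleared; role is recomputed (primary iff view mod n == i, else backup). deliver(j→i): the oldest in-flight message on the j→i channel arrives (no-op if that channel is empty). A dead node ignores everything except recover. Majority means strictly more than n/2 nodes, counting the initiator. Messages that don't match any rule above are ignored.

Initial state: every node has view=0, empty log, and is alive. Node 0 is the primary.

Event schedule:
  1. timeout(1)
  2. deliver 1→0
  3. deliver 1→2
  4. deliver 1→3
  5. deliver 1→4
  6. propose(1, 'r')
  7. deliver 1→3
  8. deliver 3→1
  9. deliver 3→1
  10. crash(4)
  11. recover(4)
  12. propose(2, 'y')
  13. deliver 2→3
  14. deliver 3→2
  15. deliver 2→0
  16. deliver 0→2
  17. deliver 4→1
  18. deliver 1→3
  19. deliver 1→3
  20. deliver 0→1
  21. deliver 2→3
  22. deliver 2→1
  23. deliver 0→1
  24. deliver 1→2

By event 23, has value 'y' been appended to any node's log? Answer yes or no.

e1 timeout(1): 1[prim,v=1,-]
e2 deliver 1→0: 0[back,v=1,-]
e3 deliver 1→2: 2[back,v=1,-]
e4 deliver 1→3: 3[back,v=1,-]
e5 deliver 1→4: 4[back,v=1,-]
e6 propose(1,'r'): ·
e7 deliver 1→3: 3[back,v=1,r]
e8 deliver 3→1: ·
e9 deliver 3→1: ·
e10 crash(4): 4[✗back,v=1,-]
e11 recover(4): 4[back,v=1,-]
e12 propose(2,'y'): ·
e13 deliver 2→3: ·
e14 deliver 3→2: ·
e15 deliver 2→0: ·
e16 deliver 0→2: ·
e17 deliver 4→1: ·
e18 deliver 1→3: ·
e19 deliver 1→3: ·
e20 deliver 0→1: ·
e21 deliver 2→3: ·
e22 deliver 2→1: ·
e23 deliver 0→1: ·

no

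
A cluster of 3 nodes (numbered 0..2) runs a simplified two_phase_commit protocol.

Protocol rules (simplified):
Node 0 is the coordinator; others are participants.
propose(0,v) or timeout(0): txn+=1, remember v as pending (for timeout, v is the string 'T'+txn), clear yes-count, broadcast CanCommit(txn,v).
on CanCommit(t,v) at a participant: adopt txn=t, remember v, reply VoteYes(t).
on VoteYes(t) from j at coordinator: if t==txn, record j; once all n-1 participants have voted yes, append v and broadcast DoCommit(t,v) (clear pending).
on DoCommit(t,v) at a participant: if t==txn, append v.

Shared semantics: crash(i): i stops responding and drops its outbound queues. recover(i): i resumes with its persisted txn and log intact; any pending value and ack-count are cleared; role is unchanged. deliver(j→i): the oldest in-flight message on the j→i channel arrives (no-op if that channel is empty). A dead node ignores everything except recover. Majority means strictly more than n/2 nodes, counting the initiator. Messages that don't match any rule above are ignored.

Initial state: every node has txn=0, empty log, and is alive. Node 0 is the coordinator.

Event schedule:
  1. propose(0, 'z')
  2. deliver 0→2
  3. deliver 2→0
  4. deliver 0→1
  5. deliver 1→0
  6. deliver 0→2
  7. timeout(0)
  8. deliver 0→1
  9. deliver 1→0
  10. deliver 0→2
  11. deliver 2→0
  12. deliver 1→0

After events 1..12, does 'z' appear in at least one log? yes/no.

e1 propose(0,'z'): 0[coor,t=1,-]
e2 deliver 0→2: 2[part,t=1,-]
e3 deliver 2→0: ·
e4 deliver 0→1: 1[part,t=1,-]
e5 deliver 1→0: 0[coor,t=1,z]
e6 deliver 0→2: 2[part,t=1,z]
e7 timeout(0): 0[coor,t=2,z]
e8 deliver 0→1: 1[part,t=1,z]
e9 deliver 1→0: ·
e10 deliver 0→2: 2[part,t=2,z]
e11 deliver 2→0: ·
e12 deliver 1→0: ·

yes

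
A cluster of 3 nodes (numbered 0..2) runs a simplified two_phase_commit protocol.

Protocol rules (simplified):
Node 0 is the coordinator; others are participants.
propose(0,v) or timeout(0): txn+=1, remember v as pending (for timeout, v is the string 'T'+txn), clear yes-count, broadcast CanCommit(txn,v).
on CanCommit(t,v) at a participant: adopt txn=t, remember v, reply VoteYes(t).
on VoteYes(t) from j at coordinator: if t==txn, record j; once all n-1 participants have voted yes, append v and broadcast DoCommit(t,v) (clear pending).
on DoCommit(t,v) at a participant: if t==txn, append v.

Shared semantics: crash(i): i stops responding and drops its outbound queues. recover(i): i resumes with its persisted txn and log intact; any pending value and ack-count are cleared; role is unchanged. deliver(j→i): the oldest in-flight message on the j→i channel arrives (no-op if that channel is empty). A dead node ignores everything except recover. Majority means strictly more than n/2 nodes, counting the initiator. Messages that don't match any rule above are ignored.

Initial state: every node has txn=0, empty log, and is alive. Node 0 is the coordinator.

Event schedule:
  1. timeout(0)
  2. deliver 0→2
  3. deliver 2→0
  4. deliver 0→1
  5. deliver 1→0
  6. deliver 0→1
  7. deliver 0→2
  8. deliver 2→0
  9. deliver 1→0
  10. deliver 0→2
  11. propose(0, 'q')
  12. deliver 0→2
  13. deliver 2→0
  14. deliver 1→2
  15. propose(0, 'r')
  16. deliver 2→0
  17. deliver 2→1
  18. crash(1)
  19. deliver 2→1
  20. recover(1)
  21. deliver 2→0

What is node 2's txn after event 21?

2

after 1 — timeout(0): n0:coor/t1/[-]
after 2 — deliver 0→2: n2:part/t1/[-]
after 3 — deliver 2→0: ·
after 4 — deliver 0→1: n1:part/t1/[-]
after 5 — deliver 1→0: n0:coor/t1/[T1]
after 6 — deliver 0→1: n1:part/t1/[T1]
after 7 — deliver 0→2: n2:part/t1/[T1]
after 8 — deliver 2→0: ·
after 9 — deliver 1→0: ·
after 10 — deliver 0→2: ·
after 11 — propose(0,'q'): n0:coor/t2/[T1]
after 12 — deliver 0→2: n2:part/t2/[T1]
after 13 — deliver 2→0: ·
after 14 — deliver 1→2: ·
after 15 — propose(0,'r'): n0:coor/t3/[T1]
after 16 — deliver 2→0: ·
after 17 — deliver 2→1: ·
after 18 — crash(1): n1:✗part/t1/[T1]
after 19 — deliver 2→1: ·
after 20 — recover(1): n1:part/t1/[T1]
after 21 — deliver 2→0: ·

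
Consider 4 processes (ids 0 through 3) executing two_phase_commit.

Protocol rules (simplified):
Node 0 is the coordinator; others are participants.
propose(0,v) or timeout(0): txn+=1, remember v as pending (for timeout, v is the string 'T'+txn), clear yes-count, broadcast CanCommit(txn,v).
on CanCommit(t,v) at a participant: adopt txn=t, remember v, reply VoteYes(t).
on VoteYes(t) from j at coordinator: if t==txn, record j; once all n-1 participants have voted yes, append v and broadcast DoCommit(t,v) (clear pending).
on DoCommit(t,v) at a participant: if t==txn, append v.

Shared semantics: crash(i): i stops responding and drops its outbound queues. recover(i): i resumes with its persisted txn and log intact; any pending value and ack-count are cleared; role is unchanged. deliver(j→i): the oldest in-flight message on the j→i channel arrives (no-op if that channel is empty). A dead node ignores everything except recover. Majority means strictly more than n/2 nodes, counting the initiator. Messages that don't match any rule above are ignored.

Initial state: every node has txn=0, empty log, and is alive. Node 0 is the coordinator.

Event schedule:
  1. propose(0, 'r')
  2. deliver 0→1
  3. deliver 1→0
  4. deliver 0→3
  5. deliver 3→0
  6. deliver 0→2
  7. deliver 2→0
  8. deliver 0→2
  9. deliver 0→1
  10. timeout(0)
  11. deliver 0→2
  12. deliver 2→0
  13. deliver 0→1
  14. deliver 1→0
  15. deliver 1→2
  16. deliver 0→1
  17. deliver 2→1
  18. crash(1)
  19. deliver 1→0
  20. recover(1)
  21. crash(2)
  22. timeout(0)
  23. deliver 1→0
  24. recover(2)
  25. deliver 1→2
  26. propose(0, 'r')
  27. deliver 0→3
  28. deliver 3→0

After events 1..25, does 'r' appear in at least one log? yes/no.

yes

[1] propose(0,'r') → N0(coor t1 [-])
[2] deliver 0→1 → N1(part t1 [-])
[3] deliver 1→0 → ∅
[4] deliver 0→3 → N3(part t1 [-])
[5] deliver 3→0 → ∅
[6] deliver 0→2 → N2(part t1 [-])
[7] deliver 2→0 → N0(coor t1 [r])
[8] deliver 0→2 → N2(part t1 [r])
[9] deliver 0→1 → N1(part t1 [r])
[10] timeout(0) → N0(coor t2 [r])
[11] deliver 0→2 → N2(part t2 [r])
[12] deliver 2→0 → ∅
[13] deliver 0→1 → N1(part t2 [r])
[14] deliver 1→0 → ∅
[15] deliver 1→2 → ∅
[16] deliver 0→1 → ∅
[17] deliver 2→1 → ∅
[18] crash(1) → N1(✗part t2 [r])
[19] deliver 1→0 → ∅
[20] recover(1) → N1(part t2 [r])
[21] crash(2) → N2(✗part t2 [r])
[22] timeout(0) → N0(coor t3 [r])
[23] deliver 1→0 → ∅
[24] recover(2) → N2(part t2 [r])
[25] deliver 1→2 → ∅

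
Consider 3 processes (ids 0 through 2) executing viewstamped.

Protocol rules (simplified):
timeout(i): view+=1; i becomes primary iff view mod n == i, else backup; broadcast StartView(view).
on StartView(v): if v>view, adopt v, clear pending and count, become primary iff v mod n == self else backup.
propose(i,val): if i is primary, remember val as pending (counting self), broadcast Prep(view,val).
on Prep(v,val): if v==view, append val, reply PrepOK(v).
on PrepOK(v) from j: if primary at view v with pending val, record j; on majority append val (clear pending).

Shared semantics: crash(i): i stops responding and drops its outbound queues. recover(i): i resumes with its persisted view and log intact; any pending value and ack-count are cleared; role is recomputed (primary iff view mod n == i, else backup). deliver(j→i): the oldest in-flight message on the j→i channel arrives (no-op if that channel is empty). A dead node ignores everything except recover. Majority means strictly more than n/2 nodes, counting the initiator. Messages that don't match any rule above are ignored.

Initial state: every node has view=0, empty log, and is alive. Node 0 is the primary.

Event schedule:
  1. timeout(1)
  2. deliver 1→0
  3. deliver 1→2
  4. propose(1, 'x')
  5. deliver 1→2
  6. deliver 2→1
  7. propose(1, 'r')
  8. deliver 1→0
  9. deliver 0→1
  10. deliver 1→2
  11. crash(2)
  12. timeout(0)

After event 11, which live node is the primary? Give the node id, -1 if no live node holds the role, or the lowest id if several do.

after 1 — timeout(1): n1:prim/v1/[-]
after 2 — deliver 1→0: n0:back/v1/[-]
after 3 — deliver 1→2: n2:back/v1/[-]
after 4 — propose(1,'x'): ·
after 5 — deliver 1→2: n2:back/v1/[x]
after 6 — deliver 2→1: n1:prim/v1/[x]
after 7 — propose(1,'r'): ·
after 8 — deliver 1→0: n0:back/v1/[x]
after 9 — deliver 0→1: n1:prim/v1/[x,r]
after 10 — deliver 1→2: n2:back/v1/[x,r]
after 11 — crash(2): n2:✗back/v1/[x,r]

1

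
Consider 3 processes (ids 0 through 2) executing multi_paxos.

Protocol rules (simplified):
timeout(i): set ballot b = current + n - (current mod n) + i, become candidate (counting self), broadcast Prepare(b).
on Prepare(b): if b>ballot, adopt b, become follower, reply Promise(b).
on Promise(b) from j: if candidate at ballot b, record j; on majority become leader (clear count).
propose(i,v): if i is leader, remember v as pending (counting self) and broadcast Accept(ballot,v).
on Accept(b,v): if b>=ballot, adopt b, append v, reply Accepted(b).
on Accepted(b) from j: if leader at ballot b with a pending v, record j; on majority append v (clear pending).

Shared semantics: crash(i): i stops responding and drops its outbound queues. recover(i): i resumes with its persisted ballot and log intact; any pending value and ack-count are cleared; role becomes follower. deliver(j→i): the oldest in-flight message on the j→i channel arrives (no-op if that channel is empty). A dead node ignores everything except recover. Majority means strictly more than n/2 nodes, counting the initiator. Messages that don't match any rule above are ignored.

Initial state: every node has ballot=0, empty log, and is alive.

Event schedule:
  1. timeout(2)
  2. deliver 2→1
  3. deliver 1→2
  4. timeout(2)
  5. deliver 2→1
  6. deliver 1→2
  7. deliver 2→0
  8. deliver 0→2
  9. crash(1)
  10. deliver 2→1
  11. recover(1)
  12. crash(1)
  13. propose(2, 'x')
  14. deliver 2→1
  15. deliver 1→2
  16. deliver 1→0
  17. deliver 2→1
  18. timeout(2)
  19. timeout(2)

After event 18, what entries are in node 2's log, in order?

1. timeout(2):  <2:cand b5 ->
2. deliver 2→1:  <1:foll b5 ->
3. deliver 1→2:  <2:lead b5 ->
4. timeout(2):  <2:cand b8 ->
5. deliver 2→1:  <1:foll b8 ->
6. deliver 1→2:  <2:lead b8 ->
7. deliver 2→0:  <0:foll b5 ->
8. deliver 0→2:  nop
9. crash(1):  <1:✗foll b8 ->
10. deliver 2→1:  nop
11. recover(1):  <1:foll b8 ->
12. crash(1):  <1:✗foll b8 ->
13. propose(2,'x'):  nop
14. deliver 2→1:  nop
15. deliver 1→2:  nop
16. deliver 1→0:  nop
17. deliver 2→1:  nop
18. timeout(2):  <2:cand b11 ->

empty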